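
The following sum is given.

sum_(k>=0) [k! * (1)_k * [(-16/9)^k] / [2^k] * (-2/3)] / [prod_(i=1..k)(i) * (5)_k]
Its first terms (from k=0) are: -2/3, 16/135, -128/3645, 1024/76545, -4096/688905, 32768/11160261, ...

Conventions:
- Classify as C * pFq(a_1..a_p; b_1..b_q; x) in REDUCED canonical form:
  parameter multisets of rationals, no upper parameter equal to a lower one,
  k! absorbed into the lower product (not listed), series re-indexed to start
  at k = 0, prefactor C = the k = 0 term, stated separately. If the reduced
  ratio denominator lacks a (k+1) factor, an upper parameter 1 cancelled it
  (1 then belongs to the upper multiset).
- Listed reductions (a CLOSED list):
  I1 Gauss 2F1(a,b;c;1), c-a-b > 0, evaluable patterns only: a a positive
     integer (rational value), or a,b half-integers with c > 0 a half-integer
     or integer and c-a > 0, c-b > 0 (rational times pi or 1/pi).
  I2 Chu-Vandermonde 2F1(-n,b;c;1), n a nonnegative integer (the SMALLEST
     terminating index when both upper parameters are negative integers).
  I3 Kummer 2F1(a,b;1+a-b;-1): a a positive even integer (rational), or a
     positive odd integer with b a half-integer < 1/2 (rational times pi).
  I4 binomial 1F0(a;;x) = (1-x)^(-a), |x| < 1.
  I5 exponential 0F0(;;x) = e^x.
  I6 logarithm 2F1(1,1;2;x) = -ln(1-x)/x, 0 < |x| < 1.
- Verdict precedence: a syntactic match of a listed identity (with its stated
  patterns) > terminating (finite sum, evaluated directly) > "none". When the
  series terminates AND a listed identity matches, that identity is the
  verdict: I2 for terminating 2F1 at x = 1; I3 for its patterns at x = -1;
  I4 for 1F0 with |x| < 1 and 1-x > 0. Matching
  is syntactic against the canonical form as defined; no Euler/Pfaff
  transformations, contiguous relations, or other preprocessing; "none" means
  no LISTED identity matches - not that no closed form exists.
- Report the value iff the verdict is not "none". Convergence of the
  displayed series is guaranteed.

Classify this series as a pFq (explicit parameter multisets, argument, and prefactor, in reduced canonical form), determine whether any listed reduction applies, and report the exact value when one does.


Prefactor -2/3, argument -8/9: 2F1 with upper {1, 1} over lower {5}. Verdict: none - at argument -8/9 the multisets {1, 1} ; {5} match no listed identity.

The tell: with t_0 = -2/3, the two k-th powers (C = -2/3) combine into one argument.
Ratio: r(k) = (-8/9) * (k+1) (k+1) / [(k+5) (k+1)] - rational in k, leading ratio (-8/9); with t_0 = -2/3, classification follows.


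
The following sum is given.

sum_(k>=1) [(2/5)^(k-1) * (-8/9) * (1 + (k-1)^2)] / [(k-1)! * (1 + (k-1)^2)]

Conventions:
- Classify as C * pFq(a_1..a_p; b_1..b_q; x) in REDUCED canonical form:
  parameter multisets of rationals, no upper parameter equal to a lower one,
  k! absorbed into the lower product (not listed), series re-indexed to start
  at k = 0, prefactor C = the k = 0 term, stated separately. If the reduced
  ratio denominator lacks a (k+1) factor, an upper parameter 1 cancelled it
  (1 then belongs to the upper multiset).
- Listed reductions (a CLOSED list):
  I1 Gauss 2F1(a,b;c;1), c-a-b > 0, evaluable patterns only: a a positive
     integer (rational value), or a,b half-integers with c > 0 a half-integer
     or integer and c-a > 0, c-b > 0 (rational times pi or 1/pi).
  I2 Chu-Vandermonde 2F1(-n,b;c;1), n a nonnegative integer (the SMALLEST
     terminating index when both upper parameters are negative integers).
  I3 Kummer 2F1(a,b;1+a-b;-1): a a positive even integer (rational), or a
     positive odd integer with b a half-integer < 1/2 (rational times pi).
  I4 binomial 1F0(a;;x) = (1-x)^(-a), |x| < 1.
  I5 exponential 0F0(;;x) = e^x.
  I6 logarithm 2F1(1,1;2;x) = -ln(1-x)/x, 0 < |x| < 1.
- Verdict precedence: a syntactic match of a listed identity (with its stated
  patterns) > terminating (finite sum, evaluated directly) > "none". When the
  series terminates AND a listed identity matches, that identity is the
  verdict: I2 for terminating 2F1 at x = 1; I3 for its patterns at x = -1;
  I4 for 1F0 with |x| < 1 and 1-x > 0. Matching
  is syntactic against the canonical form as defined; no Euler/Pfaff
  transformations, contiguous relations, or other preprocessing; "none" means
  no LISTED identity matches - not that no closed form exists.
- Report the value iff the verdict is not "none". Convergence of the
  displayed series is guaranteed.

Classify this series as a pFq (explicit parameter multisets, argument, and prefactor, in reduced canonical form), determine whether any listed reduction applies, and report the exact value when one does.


Canonical form: C = -8/9 times 0F0 with upper {-}, lower {-}, x = 2/5. Verdict (x = 2/5): the I5 exponential reduction applies (the 0F0 exponential series at x = 2/5). Hence: (-8/9) * e^(2/5).

The tell: t_0 = -8/9 here, and k^2 + 1 divides numerator and denominator alike; C = -8/9, x = 2/5 after cancelling.
Step ratio: r(k) = (2/5) * 1 / [(k+1)] - rational; roots negated = parameters, x = (2/5), C = -8/9.


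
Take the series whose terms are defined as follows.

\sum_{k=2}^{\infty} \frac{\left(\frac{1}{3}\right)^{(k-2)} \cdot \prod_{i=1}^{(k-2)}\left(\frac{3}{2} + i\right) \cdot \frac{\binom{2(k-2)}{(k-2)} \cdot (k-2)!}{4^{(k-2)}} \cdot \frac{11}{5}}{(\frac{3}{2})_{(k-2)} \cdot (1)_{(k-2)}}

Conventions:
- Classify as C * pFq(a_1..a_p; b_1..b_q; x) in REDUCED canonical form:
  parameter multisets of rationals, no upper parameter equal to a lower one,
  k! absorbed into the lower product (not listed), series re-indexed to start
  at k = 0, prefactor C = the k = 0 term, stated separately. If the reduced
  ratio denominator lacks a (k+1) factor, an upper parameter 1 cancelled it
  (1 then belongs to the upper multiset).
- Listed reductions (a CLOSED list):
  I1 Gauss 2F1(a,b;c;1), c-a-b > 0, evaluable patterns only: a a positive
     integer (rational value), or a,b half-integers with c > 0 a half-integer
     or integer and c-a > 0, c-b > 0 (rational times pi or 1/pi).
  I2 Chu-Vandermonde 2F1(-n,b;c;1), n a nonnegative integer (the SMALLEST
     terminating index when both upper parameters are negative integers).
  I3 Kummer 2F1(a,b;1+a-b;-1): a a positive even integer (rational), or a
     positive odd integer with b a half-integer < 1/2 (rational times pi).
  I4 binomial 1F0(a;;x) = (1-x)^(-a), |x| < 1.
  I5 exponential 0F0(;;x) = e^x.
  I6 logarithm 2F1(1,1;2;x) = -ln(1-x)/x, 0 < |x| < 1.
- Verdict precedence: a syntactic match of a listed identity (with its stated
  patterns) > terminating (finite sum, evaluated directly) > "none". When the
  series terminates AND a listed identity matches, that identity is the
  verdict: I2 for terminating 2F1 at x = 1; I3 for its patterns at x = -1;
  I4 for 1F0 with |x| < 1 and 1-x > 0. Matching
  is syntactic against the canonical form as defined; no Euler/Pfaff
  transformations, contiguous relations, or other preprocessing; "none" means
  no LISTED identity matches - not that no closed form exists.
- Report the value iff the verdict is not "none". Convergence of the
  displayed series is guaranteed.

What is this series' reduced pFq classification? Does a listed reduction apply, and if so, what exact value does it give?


Canonical form: C = \frac{11}{5} times 2F1 with upper {\frac{1}{2}, \frac{5}{2}}, lower {\frac{3}{2}}, x = \frac{1}{3}. Verdict: none here - no I1-I6 shape fits x = \frac{1}{3} with lower {\frac{3}{2}}.

The tell: t_0 = \frac{11}{5} here, and C(2k,k) (C = 11/5, x = 1/3) equals 4^k (1/2)_k / k!.
Consecutive-term ratio: r(k) = \frac{1}{3} * (k+\frac{1}{2}) (k+\frac{5}{2}) / [(k+\frac{3}{2}) (k+1)] - rational in k, leading ratio \frac{1}{3}; with t_0 = \frac{11}{5}, classification follows.


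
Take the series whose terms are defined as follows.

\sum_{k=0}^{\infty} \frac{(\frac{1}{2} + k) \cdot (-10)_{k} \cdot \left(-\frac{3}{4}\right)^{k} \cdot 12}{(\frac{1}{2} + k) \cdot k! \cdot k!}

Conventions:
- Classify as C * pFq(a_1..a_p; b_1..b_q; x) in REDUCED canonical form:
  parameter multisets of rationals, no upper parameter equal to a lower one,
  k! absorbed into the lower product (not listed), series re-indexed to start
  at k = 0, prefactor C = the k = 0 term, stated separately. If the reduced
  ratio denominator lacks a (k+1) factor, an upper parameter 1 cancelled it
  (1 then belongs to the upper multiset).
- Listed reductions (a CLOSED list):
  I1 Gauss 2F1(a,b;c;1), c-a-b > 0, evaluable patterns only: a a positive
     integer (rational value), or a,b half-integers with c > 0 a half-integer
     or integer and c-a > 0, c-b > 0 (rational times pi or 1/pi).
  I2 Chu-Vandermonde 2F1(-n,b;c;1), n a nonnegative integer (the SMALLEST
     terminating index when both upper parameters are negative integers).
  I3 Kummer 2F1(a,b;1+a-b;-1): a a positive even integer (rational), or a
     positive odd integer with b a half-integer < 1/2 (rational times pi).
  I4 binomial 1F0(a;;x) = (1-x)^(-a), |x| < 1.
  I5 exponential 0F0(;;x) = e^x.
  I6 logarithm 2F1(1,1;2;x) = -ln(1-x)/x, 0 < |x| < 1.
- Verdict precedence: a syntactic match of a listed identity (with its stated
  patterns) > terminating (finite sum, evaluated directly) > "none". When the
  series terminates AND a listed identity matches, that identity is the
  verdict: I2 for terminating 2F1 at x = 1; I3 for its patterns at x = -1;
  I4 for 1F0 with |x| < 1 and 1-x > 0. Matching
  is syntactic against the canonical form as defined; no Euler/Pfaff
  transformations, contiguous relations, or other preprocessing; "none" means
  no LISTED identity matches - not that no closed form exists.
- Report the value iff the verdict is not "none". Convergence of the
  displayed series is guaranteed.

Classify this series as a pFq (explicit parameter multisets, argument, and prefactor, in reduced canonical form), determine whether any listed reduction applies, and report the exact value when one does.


Structural cue: t_0 = 12 here, and striking the common factor k + 1/2 reduces the term (C = 12).
Step ratio: r(k) = -\frac{3}{4} * (k-10) / [(k+1) (k+1)] - rational in k. x = -\frac{3}{4}; t_0 = 12; negate the roots.

x = -\frac{3}{4} here; the reduced form reads 1F1, upper {-10}, lower {1}, C = 12. Verdict: terminating (-10 upstairs). 11 nonzero terms in all; added directly. Hence: \frac{4638784700667}{11744051200}.


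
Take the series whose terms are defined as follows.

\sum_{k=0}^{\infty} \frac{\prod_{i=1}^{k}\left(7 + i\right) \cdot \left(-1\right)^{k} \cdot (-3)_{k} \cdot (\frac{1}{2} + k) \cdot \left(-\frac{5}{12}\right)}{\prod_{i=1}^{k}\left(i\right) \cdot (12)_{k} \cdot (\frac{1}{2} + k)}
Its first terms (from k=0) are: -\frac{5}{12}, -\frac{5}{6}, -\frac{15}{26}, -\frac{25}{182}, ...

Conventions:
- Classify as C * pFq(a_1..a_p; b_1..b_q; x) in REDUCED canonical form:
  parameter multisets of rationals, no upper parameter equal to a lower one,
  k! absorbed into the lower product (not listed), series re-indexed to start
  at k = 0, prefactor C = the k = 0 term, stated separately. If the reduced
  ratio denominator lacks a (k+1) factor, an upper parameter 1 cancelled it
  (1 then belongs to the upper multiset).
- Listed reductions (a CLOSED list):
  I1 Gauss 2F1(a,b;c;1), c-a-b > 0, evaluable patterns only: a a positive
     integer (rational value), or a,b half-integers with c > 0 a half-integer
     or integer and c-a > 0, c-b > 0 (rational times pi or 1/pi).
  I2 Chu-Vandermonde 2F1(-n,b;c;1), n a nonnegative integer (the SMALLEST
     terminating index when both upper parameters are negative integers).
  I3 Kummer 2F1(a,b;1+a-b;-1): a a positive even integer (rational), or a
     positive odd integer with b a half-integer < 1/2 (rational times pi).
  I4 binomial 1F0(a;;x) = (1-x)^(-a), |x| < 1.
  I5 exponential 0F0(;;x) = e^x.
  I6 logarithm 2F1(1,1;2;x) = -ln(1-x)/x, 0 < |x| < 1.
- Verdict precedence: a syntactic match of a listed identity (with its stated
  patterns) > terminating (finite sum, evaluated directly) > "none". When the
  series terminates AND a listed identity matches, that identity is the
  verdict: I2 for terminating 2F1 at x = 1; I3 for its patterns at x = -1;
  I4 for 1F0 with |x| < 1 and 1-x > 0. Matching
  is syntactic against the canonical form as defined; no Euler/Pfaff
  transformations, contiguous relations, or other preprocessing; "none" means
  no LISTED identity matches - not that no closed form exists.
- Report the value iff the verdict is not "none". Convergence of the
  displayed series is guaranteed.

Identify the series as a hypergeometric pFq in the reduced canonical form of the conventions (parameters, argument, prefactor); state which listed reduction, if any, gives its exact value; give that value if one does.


Prefactor -\frac{5}{12}, argument -1: 2F1 with upper {-3, 8} over lower {12}. Verdict (x = -1): the Kummer evaluation I3 applies (x = -1; c = 12 equals 1+a-b for upper {-3, 8}: listed pattern). Sum: -\frac{55}{28}.

The tell: from the first term -\frac{5}{12}: the product of the first k integers (C = -5/12, x = -1) is k!.
Step ratio: r(k) = -1 * (k-3) (k+8) / [(k+12) (k+1)] - rational; roots negated = parameters, x = -1, C = -\frac{5}{12}.


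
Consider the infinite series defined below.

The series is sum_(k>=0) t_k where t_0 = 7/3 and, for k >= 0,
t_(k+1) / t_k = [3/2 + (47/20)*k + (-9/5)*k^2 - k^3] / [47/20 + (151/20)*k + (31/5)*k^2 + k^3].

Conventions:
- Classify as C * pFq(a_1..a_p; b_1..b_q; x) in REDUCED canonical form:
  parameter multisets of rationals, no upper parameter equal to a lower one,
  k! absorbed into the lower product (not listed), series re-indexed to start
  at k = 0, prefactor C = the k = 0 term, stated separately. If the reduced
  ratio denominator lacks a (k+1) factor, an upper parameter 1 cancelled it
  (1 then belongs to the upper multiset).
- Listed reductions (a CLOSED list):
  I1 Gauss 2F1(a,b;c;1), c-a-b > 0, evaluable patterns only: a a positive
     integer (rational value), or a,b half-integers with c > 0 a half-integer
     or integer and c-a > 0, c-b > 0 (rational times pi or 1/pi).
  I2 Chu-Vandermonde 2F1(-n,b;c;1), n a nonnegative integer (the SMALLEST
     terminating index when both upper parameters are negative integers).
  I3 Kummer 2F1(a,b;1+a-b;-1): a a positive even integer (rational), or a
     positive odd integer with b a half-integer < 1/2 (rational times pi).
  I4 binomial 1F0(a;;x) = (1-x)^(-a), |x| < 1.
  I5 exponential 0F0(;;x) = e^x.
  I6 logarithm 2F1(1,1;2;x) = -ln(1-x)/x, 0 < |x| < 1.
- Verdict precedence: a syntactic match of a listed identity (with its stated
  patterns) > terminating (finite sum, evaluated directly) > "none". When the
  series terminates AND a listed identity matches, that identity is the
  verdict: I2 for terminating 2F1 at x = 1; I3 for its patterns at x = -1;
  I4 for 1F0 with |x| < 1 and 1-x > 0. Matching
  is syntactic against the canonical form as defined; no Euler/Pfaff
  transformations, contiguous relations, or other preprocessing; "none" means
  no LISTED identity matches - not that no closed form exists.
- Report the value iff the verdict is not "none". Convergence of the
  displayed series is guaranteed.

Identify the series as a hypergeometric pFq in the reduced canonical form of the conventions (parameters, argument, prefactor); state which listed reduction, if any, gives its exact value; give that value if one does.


Key step: with t_0 = 7/3, roots of the ratio polynomials (prefactor 7/3) are the negated parameters.
Term ratio: r(k) = (-1) * (k-6/5) (k+5/2) / [(k+47/10) (k+1)] - rational; roots negated = parameters, x = (-1), C = 7/3.

At argument -1: a 2F1 with upper {-6/5, 5/2}, lower {47/10}, scaled by C = 7/3. Verdict: none. A 2F1 with upper {-6/5, 5/2} fits none of I1-I6 at x = -1; the sum runs forever.


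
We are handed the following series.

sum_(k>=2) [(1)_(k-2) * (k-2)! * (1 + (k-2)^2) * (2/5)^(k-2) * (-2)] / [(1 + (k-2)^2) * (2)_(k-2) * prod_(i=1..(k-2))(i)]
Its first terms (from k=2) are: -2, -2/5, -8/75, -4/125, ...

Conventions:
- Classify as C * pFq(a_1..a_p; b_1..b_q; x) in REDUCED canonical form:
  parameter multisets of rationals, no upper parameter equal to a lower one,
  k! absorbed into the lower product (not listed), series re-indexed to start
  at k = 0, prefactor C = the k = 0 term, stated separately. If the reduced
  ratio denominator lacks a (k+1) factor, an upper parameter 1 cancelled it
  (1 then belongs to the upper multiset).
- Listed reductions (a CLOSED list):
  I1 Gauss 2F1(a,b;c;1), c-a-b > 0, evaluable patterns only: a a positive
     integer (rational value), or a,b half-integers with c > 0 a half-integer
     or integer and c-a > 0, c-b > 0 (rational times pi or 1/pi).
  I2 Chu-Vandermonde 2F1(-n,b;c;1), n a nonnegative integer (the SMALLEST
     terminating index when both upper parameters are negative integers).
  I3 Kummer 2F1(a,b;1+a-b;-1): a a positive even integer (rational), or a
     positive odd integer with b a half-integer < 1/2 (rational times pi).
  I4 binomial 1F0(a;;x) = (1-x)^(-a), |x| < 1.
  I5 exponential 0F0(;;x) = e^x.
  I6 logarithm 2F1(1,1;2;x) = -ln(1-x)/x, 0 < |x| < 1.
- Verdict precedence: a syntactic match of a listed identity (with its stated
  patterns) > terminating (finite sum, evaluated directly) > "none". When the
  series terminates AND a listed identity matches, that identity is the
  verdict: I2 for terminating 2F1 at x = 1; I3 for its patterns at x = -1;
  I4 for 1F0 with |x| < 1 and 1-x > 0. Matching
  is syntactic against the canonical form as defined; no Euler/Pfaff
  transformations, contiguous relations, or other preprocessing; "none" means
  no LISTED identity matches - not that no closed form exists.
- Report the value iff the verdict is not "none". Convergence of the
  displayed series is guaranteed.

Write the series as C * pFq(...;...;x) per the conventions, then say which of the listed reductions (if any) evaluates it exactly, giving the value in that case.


At argument 2/5: a 2F1 with upper {1, 1}, lower {2}, scaled by C = -2. Verdict: the logarithmic series (I6) applies (the logarithm: parameters (1,1;2), x = 2/5). Its exact value is 5 * ln(3/5).

The tell: from the first term -2: striking the common factor k^2 + 1 reduces the term (prefactor -2).
Ratio: r(k) = (2/5) * (k+1) (k+1) / [(k+2) (k+1)] - rational in k, leading ratio (2/5); with t_0 = -2, classification follows.


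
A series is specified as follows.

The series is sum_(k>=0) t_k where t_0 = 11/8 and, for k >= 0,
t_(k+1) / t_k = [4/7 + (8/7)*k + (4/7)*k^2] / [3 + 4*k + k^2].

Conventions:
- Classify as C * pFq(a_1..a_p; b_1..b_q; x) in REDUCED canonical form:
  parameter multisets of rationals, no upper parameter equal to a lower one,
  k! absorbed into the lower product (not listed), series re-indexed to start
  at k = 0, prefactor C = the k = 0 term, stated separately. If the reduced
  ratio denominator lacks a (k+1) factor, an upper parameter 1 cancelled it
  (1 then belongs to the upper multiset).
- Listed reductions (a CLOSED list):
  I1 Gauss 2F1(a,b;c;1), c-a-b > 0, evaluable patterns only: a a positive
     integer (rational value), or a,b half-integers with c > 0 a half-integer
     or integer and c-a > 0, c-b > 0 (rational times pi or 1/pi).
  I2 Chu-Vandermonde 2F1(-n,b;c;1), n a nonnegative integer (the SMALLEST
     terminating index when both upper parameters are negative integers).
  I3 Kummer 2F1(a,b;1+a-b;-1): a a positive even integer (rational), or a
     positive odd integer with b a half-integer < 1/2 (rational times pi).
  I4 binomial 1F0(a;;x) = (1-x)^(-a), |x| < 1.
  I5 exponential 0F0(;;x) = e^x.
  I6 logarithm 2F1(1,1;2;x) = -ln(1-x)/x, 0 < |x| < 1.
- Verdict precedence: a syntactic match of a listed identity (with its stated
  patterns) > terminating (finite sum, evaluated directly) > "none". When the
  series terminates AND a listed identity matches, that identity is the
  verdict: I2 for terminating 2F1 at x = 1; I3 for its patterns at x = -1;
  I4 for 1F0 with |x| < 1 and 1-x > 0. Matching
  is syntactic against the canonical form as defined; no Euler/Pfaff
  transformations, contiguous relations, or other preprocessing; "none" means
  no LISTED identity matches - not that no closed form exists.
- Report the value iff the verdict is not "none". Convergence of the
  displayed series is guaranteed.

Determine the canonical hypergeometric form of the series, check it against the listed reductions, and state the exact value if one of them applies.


Classification (C = 11/8): 2F1 with upper {1, 1}, lower {3}, argument x = 4/7. Verdict: none (x = 4/7): each listed identity misses the multisets {1, 1} ; {3}.

First insight: with t_0 = 11/8, the expanded ratio factors over Q; C = 11/8, x = 4/7, roots give parameters.
Term ratio: r(k) = (4/7) * (k+1) (k+1) / [(k+3) (k+1)] - poly over poly, x = (4/7) from leading terms; C = 11/8 at k = 0.


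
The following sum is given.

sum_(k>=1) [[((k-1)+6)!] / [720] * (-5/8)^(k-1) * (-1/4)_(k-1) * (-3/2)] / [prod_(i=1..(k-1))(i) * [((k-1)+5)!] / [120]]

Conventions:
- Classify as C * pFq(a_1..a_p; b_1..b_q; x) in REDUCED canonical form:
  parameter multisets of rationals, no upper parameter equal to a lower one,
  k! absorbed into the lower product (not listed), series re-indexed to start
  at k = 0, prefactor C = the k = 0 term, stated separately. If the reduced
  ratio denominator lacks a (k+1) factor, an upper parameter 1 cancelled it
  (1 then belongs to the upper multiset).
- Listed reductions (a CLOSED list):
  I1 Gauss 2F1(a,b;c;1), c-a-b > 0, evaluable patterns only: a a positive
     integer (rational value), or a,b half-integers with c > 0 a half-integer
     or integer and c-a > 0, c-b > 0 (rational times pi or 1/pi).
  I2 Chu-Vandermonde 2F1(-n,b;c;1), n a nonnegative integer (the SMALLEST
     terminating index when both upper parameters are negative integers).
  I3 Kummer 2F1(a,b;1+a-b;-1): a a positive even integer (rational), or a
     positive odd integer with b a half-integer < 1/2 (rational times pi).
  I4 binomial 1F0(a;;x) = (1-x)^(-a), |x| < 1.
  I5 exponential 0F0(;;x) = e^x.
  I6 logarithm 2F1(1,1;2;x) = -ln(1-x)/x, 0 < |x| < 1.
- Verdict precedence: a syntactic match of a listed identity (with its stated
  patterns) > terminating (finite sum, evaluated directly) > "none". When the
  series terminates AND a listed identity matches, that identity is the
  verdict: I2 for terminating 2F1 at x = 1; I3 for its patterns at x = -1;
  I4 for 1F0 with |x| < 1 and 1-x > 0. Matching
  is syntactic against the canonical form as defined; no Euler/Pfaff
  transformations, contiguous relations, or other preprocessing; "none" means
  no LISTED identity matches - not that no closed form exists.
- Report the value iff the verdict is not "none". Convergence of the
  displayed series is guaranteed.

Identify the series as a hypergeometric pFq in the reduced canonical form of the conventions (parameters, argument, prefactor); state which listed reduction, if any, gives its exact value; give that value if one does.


Reduced: x = -5/8, 2F1, upper = {-1/4, 7}, lower = {6}, C = -3/2. Verdict: none. No listed pattern accepts 2F1(-1/4, 7; 6; -5/8).

The tell: t_0 = -3/2 here, and the factorial ratio (prefactor -3/2) (k+a-1)!/(a-1)! is a rising factorial (a)_k.
Step ratio: r(k) = (-5/8) * (k-1/4) (k+7) / [(k+6) (k+1)] - rational; roots negated = parameters, x = (-5/8), C = -3/2.


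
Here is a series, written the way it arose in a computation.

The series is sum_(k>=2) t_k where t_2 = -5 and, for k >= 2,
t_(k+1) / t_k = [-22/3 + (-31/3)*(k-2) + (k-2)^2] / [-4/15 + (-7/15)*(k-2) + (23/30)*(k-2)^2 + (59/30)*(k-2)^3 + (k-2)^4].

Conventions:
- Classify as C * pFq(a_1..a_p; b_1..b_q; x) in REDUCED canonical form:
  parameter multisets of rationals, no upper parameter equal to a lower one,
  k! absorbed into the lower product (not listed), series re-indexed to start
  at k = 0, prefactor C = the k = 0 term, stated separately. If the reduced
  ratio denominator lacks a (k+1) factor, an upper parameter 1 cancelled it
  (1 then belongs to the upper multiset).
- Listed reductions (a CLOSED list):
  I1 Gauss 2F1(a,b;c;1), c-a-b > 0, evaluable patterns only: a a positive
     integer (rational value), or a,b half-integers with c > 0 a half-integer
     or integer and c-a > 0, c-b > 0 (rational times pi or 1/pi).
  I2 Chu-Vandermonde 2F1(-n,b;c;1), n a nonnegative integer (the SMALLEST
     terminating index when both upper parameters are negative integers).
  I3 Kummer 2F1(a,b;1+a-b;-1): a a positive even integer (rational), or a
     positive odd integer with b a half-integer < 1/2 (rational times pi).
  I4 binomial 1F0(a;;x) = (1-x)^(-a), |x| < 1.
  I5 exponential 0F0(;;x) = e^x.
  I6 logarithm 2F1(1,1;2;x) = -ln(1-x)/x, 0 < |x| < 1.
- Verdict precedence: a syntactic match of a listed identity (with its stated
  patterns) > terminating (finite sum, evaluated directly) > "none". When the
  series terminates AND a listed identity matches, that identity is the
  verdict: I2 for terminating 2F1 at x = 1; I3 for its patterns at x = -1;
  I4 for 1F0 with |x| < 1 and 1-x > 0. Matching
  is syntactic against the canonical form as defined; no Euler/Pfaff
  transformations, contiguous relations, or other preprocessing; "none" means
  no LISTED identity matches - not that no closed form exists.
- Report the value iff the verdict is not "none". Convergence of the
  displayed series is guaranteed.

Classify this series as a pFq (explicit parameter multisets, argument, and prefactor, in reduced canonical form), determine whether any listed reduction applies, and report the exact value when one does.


Reduced: x = 1, 1F2, upper = {-11}, lower = {-1/2, 4/5}, C = -5. Verdict: terminating (-11 upstairs). 12 nonzero terms in all; added directly. Its exact value is 9547650663670932167945/52629721894525421646.

First insight: x = 1 and cancel k + 2/3 from the displayed ratio first; then C = -5, x = 1.
Consecutive-term ratio: r(k) = 1 * (k-11) / [(k-1/2) (k+4/5) (k+1)] - poly over poly, x = 1 from leading terms; C = -5 at k = 0.


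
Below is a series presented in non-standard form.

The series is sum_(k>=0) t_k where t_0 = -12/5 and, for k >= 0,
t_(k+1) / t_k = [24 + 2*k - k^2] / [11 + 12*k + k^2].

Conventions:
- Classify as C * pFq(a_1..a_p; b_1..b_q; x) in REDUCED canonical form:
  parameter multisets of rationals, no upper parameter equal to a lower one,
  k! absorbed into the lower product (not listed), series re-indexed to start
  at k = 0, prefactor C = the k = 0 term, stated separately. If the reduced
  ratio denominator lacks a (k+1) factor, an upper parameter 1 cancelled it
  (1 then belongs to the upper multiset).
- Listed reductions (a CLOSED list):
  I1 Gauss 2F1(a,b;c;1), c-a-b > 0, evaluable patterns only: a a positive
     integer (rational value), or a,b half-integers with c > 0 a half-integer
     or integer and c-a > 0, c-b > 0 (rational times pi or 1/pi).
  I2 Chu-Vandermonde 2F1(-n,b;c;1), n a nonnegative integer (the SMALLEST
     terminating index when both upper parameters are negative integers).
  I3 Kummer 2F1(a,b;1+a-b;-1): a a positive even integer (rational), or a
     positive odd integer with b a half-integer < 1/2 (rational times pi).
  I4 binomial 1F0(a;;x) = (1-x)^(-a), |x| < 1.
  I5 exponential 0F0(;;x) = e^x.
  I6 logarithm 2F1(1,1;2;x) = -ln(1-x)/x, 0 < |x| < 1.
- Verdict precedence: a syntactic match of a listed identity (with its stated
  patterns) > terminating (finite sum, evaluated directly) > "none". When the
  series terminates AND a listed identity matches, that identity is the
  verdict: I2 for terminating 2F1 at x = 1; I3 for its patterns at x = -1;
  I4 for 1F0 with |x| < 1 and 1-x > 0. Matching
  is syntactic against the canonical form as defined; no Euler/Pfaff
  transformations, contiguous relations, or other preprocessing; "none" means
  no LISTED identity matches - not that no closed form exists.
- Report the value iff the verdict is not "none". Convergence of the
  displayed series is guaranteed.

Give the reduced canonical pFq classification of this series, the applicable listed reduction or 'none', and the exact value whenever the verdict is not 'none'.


Classification (C = -12/5): 2F1 with upper {-6, 4}, lower {11}, argument x = -1. Verdict: Kummer (I3) fires (x = -1; c = 11 equals 1+a-b for upper {-6, 4}: listed pattern). Exact value: -18.

Key observation: t_0 being -12/5, the expanded ratio factors over Q; C = -12/5, x = -1, roots give parameters.
Adjacent-term ratio: r(k) = (-1) * (k-6) (k+4) / [(k+11) (k+1)] - poly over poly, x = (-1) from leading terms; C = -12/5 at k = 0.


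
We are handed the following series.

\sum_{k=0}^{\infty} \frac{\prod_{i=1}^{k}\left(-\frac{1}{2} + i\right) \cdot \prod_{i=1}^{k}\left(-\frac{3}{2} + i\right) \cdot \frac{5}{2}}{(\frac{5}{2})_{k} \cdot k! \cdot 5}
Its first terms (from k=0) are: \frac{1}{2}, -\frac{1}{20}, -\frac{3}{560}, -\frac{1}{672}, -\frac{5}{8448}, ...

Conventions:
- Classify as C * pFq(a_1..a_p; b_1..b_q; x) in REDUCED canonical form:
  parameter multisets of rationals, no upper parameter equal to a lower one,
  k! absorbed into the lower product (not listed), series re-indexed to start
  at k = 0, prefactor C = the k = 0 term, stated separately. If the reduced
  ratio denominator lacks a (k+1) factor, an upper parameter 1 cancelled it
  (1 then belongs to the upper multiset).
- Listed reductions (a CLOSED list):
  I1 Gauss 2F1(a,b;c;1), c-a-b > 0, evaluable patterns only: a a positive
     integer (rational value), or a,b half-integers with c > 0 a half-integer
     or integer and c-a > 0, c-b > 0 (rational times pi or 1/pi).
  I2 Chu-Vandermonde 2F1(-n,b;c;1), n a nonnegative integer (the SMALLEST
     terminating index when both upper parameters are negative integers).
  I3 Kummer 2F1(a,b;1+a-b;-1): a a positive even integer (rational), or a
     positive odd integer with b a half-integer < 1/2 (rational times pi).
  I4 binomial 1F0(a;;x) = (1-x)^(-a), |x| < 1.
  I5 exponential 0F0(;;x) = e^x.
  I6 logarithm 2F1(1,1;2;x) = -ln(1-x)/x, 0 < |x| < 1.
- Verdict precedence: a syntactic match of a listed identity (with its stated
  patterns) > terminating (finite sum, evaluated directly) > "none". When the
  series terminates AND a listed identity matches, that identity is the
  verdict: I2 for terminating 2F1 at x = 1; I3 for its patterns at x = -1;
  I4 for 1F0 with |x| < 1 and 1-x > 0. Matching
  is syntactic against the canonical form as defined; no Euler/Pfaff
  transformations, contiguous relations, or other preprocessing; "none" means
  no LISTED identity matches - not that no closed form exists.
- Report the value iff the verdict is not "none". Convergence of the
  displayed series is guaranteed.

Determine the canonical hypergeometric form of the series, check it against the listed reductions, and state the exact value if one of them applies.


This is \frac{1}{2} * 2F1(-\frac{1}{2}, \frac{1}{2}; \frac{5}{2}; 1) in reduced canonical form. Verdict: Gauss (I1, half-integer pattern) matches (x = 1; upper {-\frac{1}{2}, \frac{1}{2}} half-integers, c = \frac{5}{2} in the evaluable pattern). Value: \frac{9}{64} \cdot \pi.

The tell: from the first term \frac{1}{2}: the running product (C = 1/2, x = 1) telescopes to a rising factorial.
Consecutive-term ratio: r(k) = 1 * (k-\frac{1}{2}) (k+\frac{1}{2}) / [(k+\frac{5}{2}) (k+1)] - rational in k, leading ratio 1; with t_0 = \frac{1}{2}, classification follows.


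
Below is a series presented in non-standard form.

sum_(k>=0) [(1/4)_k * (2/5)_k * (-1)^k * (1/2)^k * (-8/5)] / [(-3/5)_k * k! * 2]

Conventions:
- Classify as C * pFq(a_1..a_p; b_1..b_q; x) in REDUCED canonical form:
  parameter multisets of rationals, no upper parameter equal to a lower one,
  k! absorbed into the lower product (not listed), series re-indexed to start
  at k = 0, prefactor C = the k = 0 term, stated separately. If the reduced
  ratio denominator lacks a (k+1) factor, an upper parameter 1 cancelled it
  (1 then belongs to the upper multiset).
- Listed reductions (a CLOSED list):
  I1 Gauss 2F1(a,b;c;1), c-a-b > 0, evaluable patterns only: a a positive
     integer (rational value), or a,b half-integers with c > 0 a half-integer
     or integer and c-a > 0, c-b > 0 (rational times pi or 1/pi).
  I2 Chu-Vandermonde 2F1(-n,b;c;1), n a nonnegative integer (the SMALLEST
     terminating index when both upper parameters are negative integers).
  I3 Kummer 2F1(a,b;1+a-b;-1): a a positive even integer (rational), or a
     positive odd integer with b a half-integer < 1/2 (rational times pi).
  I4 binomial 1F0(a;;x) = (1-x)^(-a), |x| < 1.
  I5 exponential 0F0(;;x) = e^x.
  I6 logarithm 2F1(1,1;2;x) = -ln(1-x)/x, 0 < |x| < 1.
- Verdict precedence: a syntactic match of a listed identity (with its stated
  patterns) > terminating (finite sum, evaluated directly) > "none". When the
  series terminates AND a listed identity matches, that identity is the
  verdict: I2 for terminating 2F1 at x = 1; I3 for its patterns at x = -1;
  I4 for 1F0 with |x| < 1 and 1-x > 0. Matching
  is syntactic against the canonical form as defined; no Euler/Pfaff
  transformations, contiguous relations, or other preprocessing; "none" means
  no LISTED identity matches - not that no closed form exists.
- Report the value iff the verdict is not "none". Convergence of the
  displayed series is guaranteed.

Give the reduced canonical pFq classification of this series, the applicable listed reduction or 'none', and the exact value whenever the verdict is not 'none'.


Classification (C = -4/5): 2F1 with upper {1/4, 2/5}, lower {-3/5}, argument x = -1/2. Verdict: none. Every listed pattern misses the 2F1 form at -1/2, upper {1/4, 2/5}.

First insight: t_0 being -4/5, the constant factors (prefactor -4/5) combine into one prefactor.
Term ratio: r(k) = (-1/2) * (k+1/4) (k+2/5) / [(k-3/5) (k+1)] - rational in k, leading ratio (-1/2); with t_0 = -4/5, classification follows.


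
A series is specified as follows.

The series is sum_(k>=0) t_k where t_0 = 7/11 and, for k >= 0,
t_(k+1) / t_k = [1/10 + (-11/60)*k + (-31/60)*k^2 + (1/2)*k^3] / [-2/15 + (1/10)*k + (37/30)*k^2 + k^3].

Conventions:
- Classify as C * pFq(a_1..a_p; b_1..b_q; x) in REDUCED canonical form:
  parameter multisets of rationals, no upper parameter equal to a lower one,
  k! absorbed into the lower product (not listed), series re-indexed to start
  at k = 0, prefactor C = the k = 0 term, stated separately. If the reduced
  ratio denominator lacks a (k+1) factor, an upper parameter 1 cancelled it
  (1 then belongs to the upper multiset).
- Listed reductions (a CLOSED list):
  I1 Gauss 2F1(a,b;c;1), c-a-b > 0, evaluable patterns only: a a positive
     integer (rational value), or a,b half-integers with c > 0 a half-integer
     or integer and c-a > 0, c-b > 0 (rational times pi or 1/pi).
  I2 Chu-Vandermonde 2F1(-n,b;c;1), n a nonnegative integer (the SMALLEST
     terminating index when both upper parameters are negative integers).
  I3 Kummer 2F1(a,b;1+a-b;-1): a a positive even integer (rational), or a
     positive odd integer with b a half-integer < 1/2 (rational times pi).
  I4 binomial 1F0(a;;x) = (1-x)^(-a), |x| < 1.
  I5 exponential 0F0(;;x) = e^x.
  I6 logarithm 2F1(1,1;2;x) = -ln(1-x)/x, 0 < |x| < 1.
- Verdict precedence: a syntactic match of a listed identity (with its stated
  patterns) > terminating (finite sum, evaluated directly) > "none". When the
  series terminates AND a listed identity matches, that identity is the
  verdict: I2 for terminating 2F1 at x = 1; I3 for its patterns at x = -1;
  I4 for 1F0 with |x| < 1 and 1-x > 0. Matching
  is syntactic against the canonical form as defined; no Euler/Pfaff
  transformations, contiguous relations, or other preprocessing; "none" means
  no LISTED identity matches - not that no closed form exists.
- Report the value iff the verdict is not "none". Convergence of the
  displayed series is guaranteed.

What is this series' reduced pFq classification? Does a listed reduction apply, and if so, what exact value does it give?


This is 7/11 * 2F1(-6/5, -1/3; -4/15; 1/2) in reduced canonical form. Verdict: none - this 2F1 at x = 1/2 matches no listed pattern, and upper {-6/5, -1/3} holds no stopper.

The tell: from the first term 7/11: cancel k + 1/2 from the displayed ratio first; then prefactor 7/11.
Term ratio: r(k) = (1/2) * (k-6/5) (k-1/3) / [(k-4/15) (k+1)] - rational in k. x = (1/2); t_0 = 7/11; negate the roots.


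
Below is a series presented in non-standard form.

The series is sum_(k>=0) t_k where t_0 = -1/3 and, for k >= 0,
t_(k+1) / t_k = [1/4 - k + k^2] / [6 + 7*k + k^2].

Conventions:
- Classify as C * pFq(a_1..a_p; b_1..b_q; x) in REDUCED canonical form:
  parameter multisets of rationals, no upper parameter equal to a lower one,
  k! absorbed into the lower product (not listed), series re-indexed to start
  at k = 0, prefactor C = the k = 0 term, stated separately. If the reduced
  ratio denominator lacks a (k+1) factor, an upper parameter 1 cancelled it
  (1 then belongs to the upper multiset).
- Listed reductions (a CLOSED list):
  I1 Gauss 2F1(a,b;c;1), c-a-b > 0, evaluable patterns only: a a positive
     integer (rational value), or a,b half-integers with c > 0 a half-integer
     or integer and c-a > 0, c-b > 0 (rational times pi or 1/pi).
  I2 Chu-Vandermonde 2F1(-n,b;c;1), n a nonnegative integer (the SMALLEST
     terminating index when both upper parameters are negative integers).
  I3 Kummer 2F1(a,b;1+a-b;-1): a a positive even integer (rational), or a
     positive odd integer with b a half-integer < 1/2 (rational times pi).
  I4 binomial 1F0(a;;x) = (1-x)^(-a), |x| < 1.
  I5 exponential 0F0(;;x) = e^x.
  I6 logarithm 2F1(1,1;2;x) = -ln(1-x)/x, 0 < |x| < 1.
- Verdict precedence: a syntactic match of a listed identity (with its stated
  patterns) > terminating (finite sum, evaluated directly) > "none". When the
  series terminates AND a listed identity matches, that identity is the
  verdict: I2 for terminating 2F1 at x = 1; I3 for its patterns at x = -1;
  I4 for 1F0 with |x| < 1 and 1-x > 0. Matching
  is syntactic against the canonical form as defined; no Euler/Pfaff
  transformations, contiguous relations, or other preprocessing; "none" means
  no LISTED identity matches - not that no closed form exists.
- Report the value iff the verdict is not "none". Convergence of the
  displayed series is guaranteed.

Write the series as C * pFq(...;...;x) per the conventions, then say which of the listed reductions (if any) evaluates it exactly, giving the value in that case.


Prefactor -1/3, argument 1: 2F1 with upper {-1/2, -1/2} over lower {6}. Verdict (x = 1): Gauss (I1, half-integer pattern) applies (x = 1; upper {-1/2, -1/2} half-integers, c = 6 in the evaluable pattern). Exact value: (-524288/480249) / pi.

The tell: x = 1 and roots of the ratio polynomials (C = -1/3, x = 1) are the negated parameters.
Ratio: r(k) = 1 * (k-1/2) (k-1/2) / [(k+6) (k+1)] - rational in k, leading ratio 1; with t_0 = -1/3, classification follows.


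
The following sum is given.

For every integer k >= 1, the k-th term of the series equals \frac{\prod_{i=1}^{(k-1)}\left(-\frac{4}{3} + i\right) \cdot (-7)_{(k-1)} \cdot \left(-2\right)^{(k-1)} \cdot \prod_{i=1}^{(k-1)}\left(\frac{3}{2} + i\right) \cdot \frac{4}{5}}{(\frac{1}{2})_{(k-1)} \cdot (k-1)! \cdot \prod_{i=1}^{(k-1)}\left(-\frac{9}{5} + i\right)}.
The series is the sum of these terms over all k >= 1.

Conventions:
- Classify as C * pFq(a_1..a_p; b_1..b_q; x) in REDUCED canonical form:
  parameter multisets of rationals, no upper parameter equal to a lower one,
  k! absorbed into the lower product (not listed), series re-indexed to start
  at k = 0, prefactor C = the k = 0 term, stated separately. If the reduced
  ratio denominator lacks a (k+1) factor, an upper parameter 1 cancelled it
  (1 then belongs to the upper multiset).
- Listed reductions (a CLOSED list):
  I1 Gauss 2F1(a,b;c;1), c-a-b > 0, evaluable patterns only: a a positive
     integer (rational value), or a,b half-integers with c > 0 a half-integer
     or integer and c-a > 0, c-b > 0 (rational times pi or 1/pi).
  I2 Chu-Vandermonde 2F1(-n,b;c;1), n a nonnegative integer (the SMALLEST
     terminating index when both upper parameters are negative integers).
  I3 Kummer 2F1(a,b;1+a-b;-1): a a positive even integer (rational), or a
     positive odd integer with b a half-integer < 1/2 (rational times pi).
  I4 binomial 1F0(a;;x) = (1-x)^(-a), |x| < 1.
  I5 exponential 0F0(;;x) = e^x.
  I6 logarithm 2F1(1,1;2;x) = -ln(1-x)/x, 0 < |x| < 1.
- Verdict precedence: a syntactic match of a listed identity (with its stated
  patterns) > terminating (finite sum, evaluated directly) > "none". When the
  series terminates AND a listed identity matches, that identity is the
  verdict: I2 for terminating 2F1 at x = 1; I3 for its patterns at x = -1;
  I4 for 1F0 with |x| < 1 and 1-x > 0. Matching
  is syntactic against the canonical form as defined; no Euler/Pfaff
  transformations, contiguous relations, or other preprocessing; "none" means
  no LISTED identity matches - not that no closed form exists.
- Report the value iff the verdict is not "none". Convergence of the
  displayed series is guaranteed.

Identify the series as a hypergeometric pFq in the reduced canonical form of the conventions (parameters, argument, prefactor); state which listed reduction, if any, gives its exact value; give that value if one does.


This is \frac{4}{5} * 3F2(-7, -\frac{1}{3}, \frac{5}{2}; -\frac{4}{5}, \frac{1}{2}; -2) in reduced canonical form. Verdict: terminating - upper -7 stops the sum at k = 7; the 8 terms are added exactly. Hence: \frac{269947070066}{1279395}.

First insight: x = -2 and the running product (prefactor 4/5) telescopes to a rising factorial.
Adjacent-term ratio: r(k) = -2 * (k-7) (k-\frac{1}{3}) (k+\frac{5}{2}) / [(k-\frac{4}{5}) (k+\frac{1}{2}) (k+1)] - rational in k, leading ratio -2; with t_0 = \frac{4}{5}, classification follows.
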